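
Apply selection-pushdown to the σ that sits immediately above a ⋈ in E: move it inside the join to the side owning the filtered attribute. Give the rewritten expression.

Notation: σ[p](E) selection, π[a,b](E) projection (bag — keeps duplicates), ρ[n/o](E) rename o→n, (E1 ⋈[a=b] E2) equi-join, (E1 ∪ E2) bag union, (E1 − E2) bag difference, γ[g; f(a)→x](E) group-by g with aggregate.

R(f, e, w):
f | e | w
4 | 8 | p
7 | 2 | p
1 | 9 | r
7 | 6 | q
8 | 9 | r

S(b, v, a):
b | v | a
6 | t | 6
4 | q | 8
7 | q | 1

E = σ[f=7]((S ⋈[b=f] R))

σ filters on f, owned by the right side.
E' = (S ⋈[b=f] σ[f=7](R))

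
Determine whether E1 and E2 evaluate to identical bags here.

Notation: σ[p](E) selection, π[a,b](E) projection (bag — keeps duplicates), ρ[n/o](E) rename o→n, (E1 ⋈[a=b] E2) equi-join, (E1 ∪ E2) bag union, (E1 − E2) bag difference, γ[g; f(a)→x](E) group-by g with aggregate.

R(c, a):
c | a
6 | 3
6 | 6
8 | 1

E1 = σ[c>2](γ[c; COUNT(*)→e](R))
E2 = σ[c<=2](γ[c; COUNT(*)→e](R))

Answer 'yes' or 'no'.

E1 row counts bottom-up:
  R → 3
  γ[c; COUNT(*)→e](R) → 2
  σ[c>2](γ[c; COUNT(*)→e](R)) → 2
E2 row counts bottom-up:
  R → 3
  γ[c; COUNT(*)→e](R) → 2
  σ[c<=2](γ[c; COUNT(*)→e](R)) → 0

E1 result:
c | e
6 | 2
8 | 1
E2 result:
c | e
(0 rows)
Witness: (6, 2) appears 1× in E1 but 0× in E2.

no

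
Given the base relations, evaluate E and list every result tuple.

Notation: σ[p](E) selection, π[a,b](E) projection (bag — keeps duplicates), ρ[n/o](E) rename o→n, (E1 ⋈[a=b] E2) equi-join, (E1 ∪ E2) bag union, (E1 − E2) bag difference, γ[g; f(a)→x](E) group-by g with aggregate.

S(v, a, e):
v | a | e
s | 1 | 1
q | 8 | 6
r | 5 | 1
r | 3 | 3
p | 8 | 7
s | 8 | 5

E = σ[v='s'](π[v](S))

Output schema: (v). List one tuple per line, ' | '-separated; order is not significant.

Subexpression sizes:
  S → 6
  π[v](S) → 6
  σ[v='s'](π[v](S)) → 2

== RESULT ==
v
s
s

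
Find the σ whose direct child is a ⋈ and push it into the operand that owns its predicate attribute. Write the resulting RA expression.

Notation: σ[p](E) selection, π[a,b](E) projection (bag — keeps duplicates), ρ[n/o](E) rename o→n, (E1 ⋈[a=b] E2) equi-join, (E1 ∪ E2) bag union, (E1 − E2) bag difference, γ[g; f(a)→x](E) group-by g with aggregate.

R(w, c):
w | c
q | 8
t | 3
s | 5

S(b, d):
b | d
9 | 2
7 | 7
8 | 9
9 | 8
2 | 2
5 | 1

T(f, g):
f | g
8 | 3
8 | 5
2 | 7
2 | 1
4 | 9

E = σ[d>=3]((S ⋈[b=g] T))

σ filters on d, owned by the left side.
E' = (σ[d>=3](S) ⋈[b=g] T)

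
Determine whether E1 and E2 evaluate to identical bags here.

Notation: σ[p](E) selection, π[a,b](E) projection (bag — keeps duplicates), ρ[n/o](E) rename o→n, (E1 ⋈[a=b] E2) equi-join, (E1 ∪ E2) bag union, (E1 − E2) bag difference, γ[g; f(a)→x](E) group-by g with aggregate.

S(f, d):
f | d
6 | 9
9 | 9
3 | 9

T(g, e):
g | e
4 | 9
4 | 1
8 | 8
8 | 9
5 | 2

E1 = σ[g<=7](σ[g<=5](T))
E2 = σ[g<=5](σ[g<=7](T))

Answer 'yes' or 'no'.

E1 subexpression sizes:
  T → 5
  σ[g<=5](T) → 3
  σ[g<=7](σ[g<=5](T)) → 3
E2 subexpression sizes:
  T → 5
  σ[g<=7](T) → 3
  σ[g<=5](σ[g<=7](T)) → 3

E1 and E2 produce the same multiset:
g | e
4 | 1
4 | 9
5 | 2

yes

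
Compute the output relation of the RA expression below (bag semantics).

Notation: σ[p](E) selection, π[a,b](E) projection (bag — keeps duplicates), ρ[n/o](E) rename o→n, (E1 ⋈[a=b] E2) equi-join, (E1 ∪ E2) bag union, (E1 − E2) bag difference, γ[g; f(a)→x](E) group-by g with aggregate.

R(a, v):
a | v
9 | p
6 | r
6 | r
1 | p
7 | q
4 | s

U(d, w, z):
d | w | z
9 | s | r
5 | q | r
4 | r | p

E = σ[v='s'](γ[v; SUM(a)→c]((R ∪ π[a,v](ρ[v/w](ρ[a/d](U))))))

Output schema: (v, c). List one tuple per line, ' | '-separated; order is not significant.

Row counts bottom-up:
  R → 6
  U → 3
  ρ[a/d](U) → 3
  ρ[v/w](ρ[a/d](U)) → 3
  π[a,v](ρ[v/w](ρ[a/d](U))) → 3
  (R ∪ π[a,v](ρ[v/w](ρ[a/d](U)))) → 9
  γ[v; SUM(a)→c]((R ∪ π[a,v](ρ[v/w](ρ[a/d](U))))) → 4
  σ[v='s'](γ[v; SUM(a)→c]((R ∪ π[a,v](ρ[v/w](ρ[a/d](U)))))) → 1

== RESULT ==
v | c
s | 13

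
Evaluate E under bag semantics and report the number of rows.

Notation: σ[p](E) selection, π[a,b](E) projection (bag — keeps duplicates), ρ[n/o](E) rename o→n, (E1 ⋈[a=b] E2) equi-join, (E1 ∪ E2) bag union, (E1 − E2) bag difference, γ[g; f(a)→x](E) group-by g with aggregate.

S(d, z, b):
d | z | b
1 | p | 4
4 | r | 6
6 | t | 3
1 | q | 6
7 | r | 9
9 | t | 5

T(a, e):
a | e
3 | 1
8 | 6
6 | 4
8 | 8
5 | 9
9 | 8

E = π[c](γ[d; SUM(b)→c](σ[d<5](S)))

Per-node cardinality:
  S → 6
  σ[d<5](S) → 3
  γ[d; SUM(b)→c](σ[d<5](S)) → 2
  π[c](γ[d; SUM(b)→c](σ[d<5](S))) → 2

|E| = 2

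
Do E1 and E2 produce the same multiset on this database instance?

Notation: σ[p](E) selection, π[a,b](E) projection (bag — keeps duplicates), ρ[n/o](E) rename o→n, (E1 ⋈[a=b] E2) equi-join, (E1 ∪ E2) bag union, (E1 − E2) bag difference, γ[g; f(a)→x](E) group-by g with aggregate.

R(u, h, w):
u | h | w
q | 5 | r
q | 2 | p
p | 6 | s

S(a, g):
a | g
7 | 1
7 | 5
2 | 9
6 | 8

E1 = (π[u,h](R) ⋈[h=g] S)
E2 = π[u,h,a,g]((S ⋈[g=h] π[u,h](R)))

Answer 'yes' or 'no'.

E1 row counts bottom-up:
  R → 3
  π[u,h](R) → 3
  S → 4
  (π[u,h](R) ⋈[h=g] S) → 1
E2 row counts bottom-up:
  S → 4
  R → 3
  π[u,h](R) → 3
  (S ⋈[g=h] π[u,h](R)) → 1
  π[u,h,a,g]((S ⋈[g=h] π[u,h](R))) → 1

E1 and E2 produce the same multiset:
u | h | a | g
q | 5 | 7 | 5

yes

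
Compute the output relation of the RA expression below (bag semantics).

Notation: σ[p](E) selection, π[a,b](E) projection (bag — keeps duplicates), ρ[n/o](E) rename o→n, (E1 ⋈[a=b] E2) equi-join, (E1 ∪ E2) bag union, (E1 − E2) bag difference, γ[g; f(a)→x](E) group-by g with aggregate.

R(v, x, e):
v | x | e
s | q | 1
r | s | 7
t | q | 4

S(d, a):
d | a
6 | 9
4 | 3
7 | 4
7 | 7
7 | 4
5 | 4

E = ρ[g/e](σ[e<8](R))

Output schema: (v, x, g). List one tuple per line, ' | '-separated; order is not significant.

Row counts bottom-up:
  R → 3
  σ[e<8](R) → 3
  ρ[g/e](σ[e<8](R)) → 3

== RESULT ==
v | x | g
r | s | 7
s | q | 1
t | q | 4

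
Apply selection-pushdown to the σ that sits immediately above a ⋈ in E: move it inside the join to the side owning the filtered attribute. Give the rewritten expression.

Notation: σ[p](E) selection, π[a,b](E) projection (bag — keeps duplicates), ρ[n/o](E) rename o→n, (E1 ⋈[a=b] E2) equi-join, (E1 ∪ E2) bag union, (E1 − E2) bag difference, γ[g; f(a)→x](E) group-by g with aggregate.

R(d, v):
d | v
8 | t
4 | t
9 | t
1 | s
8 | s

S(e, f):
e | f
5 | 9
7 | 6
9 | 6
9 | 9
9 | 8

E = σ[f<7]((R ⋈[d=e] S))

σ filters on f, owned by the right side.
E' = (R ⋈[d=e] σ[f<7](S))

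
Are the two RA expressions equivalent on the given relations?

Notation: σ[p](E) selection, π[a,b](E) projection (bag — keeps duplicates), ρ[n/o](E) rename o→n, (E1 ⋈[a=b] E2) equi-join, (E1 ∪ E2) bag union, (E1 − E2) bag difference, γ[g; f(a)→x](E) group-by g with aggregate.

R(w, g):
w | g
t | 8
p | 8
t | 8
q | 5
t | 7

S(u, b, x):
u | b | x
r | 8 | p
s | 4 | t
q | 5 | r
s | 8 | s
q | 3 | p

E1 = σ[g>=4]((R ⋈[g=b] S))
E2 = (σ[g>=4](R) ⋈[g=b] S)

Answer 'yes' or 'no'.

E1 per-node cardinality:
  R → 5
  S → 5
  (R ⋈[g=b] S) → 7
  σ[g>=4]((R ⋈[g=b] S)) → 7
E2 per-node cardinality:
  R → 5
  σ[g>=4](R) → 5
  S → 5
  (σ[g>=4](R) ⋈[g=b] S) → 7

E1 and E2 produce the same multiset:
w | g | u | b | x
p | 8 | r | 8 | p
p | 8 | s | 8 | s
q | 5 | q | 5 | r
t | 8 | r | 8 | p
t | 8 | r | 8 | p
t | 8 | s | 8 | s
t | 8 | s | 8 | s

yes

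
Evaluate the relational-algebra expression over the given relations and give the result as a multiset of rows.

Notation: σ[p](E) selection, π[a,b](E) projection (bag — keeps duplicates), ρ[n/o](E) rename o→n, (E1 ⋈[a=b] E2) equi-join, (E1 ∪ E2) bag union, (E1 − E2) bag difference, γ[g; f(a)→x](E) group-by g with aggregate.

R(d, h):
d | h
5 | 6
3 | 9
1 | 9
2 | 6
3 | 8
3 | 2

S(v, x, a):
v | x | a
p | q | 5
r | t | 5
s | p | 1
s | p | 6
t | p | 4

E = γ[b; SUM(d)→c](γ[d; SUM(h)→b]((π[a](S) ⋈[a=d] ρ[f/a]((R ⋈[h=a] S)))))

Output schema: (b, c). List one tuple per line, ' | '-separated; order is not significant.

Row counts bottom-up:
  S → 5
  π[a](S) → 5
  R → 6
  S → 5
  (R ⋈[h=a] S) → 2
  ρ[f/a]((R ⋈[h=a] S)) → 2
  (π[a](S) ⋈[a=d] ρ[f/a]((R ⋈[h=a] S))) → 2
  γ[d; SUM(h)→b]((π[a](S) ⋈[a=d] ρ[f/a]((R ⋈[h=a] S)))) → 1
  γ[b; SUM(d)→c](γ[d; SUM(h)→b]((π[a](S) ⋈[a=d] ρ[f/a]((R ⋈[h=a] S))))) → 1

== RESULT ==
b | c
12 | 5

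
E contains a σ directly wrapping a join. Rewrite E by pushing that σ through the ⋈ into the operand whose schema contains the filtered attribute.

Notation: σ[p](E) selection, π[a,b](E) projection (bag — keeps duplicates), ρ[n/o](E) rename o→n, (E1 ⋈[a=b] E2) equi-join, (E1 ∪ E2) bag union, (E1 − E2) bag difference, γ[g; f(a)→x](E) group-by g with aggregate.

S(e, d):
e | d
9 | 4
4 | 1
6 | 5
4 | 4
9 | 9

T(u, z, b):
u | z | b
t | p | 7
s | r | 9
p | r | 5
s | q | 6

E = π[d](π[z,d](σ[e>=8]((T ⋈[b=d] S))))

σ filters on e, owned by the right side.
E' = π[d](π[z,d]((T ⋈[b=d] σ[e>=8](S))))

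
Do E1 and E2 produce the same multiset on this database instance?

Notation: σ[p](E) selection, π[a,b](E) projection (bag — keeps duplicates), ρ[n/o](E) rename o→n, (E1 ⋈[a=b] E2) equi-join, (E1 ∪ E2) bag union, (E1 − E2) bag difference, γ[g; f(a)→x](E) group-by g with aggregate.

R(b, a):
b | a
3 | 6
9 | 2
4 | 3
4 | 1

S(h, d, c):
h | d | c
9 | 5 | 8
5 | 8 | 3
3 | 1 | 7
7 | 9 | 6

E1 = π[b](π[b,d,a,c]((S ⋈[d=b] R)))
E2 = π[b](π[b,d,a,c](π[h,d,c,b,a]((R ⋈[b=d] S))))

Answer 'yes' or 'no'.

E1 row counts bottom-up:
  S → 4
  R → 4
  (S ⋈[d=b] R) → 1
  π[b,d,a,c]((S ⋈[d=b] R)) → 1
  π[b](π[b,d,a,c]((S ⋈[d=b] R))) → 1
E2 row counts bottom-up:
  R → 4
  S → 4
  (R ⋈[b=d] S) → 1
  π[h,d,c,b,a]((R ⋈[b=d] S)) → 1
  π[b,d,a,c](π[h,d,c,b,a]((R ⋈[b=d] S))) → 1
  π[b](π[b,d,a,c](π[h,d,c,b,a]((R ⋈[b=d] S)))) → 1

E1 and E2 produce the same multiset:
b
9

yes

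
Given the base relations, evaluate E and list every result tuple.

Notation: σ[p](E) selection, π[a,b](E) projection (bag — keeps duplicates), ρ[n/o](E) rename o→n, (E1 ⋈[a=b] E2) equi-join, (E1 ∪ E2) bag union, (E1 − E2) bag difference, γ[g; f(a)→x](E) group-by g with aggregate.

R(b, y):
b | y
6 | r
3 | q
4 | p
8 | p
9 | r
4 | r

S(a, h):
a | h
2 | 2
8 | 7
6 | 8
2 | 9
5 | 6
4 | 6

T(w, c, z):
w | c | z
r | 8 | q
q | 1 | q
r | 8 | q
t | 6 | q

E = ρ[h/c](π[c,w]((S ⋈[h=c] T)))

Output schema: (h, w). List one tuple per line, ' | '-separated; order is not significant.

Per-node cardinality:
  S → 6
  T → 4
  (S ⋈[h=c] T) → 4
  π[c,w]((S ⋈[h=c] T)) → 4
  ρ[h/c](π[c,w]((S ⋈[h=c] T))) → 4

== RESULT ==
h | w
6 | t
6 | t
8 | r
8 | r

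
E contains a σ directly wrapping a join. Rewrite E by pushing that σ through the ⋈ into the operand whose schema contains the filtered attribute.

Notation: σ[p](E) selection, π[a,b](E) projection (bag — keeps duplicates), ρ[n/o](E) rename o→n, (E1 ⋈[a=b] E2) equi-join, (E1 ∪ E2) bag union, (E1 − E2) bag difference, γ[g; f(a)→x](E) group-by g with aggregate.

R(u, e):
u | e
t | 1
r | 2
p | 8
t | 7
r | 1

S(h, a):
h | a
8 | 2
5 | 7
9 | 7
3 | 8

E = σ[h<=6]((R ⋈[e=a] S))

σ filters on h, owned by the right side.
E' = (R ⋈[e=a] σ[h<=6](S))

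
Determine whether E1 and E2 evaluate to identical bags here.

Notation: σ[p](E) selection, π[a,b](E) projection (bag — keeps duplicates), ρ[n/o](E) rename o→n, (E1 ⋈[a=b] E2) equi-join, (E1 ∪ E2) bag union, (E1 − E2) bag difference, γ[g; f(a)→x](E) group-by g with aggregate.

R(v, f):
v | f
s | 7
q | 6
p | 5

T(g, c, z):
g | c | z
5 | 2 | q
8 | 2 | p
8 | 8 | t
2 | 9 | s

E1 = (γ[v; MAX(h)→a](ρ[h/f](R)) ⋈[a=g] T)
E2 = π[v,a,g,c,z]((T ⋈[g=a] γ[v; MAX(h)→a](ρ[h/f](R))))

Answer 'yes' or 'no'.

E1 row counts bottom-up:
  R → 3
  ρ[h/f](R) → 3
  γ[v; MAX(h)→a](ρ[h/f](R)) → 3
  T → 4
  (γ[v; MAX(h)→a](ρ[h/f](R)) ⋈[a=g] T) → 1
E2 row counts bottom-up:
  T → 4
  R → 3
  ρ[h/f](R) → 3
  γ[v; MAX(h)→a](ρ[h/f](R)) → 3
  (T ⋈[g=a] γ[v; MAX(h)→a](ρ[h/f](R))) → 1
  π[v,a,g,c,z]((T ⋈[g=a] γ[v; MAX(h)→a](ρ[h/f](R)))) → 1

E1 and E2 produce the same multiset:
v | a | g | c | z
p | 5 | 5 | 2 | q

yes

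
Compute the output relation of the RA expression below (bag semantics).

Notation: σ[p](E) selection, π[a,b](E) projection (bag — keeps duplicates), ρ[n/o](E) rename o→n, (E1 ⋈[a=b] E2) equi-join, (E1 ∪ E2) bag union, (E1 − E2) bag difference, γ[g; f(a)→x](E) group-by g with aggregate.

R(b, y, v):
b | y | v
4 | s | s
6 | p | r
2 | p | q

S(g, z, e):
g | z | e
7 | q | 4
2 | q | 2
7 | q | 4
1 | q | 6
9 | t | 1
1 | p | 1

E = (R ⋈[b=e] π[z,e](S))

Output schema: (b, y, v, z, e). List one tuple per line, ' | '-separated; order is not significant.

Stepwise |·|:
  R → 3
  S → 6
  π[z,e](S) → 6
  (R ⋈[b=e] π[z,e](S)) → 4

== RESULT ==
b | y | v | z | e
2 | p | q | q | 2
4 | s | s | q | 4
4 | s | s | q | 4
6 | p | r | q | 6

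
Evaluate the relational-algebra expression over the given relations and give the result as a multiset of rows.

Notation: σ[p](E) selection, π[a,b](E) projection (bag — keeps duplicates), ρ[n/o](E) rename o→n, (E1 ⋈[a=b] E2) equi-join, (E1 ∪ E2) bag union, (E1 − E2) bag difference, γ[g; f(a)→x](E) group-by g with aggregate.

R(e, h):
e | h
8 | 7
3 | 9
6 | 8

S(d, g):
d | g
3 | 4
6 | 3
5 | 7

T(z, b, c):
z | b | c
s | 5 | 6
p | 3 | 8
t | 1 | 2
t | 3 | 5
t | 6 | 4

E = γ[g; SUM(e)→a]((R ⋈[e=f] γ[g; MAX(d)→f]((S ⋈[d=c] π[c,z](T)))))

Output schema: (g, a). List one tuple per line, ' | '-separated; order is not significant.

Row counts bottom-up:
  R → 3
  S → 3
  T → 5
  π[c,z](T) → 5
  (S ⋈[d=c] π[c,z](T)) → 2
  γ[g; MAX(d)→f]((S ⋈[d=c] π[c,z](T))) → 2
  (R ⋈[e=f] γ[g; MAX(d)→f]((S ⋈[d=c] π[c,z](T)))) → 1
  γ[g; SUM(e)→a]((R ⋈[e=f] γ[g; MAX(d)→f]((S ⋈[d=c] π[c,z](T))))) → 1

== RESULT ==
g | a
3 | 6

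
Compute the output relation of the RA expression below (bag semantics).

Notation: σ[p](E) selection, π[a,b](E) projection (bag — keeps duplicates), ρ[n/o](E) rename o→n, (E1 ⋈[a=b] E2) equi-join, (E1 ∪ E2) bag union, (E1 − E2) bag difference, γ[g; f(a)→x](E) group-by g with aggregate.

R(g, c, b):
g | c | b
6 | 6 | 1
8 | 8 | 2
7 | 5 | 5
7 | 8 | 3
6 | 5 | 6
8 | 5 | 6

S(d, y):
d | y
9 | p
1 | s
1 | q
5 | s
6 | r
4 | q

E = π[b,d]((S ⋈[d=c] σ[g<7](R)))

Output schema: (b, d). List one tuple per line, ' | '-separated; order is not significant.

Subexpression sizes:
  S → 6
  R → 6
  σ[g<7](R) → 2
  (S ⋈[d=c] σ[g<7](R)) → 2
  π[b,d]((S ⋈[d=c] σ[g<7](R))) → 2

== RESULT ==
b | d
1 | 6
6 | 5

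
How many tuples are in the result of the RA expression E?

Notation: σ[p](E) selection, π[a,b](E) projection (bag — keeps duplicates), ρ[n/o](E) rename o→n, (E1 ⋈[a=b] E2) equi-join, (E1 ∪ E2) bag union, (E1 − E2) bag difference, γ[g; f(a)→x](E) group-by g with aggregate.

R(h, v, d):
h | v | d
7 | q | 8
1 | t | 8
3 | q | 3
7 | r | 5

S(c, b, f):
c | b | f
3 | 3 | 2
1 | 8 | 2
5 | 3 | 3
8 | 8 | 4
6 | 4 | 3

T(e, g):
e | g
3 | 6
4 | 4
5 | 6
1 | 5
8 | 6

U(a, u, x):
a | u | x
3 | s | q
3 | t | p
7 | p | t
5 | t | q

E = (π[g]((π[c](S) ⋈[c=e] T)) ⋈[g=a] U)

Per-node cardinality:
  S → 5
  π[c](S) → 5
  T → 5
  (π[c](S) ⋈[c=e] T) → 4
  π[g]((π[c](S) ⋈[c=e] T)) → 4
  U → 4
  (π[g]((π[c](S) ⋈[c=e] T)) ⋈[g=a] U) → 1

|E| = 1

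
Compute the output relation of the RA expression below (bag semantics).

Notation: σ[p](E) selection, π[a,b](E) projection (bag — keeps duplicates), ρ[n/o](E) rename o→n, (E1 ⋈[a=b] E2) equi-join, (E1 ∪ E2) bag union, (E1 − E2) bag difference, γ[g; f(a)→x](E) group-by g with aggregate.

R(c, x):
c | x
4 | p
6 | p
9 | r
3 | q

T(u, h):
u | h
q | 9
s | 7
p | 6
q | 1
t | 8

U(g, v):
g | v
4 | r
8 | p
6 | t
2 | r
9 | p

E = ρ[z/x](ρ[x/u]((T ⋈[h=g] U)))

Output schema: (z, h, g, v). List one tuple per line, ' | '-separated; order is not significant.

Per-node cardinality:
  T → 5
  U → 5
  (T ⋈[h=g] U) → 3
  ρ[x/u]((T ⋈[h=g] U)) → 3
  ρ[z/x](ρ[x/u]((T ⋈[h=g] U))) → 3

== RESULT ==
z | h | g | v
p | 6 | 6 | t
q | 9 | 9 | p
t | 8 | 8 | p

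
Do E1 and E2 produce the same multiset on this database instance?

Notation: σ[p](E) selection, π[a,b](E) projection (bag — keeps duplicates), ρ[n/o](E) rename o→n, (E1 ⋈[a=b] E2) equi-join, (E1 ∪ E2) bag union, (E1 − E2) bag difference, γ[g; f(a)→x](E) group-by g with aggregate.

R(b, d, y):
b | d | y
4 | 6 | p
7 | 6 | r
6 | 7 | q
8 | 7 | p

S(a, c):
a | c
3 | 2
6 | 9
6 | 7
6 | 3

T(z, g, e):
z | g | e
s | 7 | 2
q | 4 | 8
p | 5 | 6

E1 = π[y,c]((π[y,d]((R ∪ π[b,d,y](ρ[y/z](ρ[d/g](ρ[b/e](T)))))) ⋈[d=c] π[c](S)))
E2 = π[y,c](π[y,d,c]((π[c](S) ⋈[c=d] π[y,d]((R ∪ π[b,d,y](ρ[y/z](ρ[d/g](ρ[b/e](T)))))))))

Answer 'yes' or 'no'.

E1 stepwise |·|:
  R → 4
  T → 3
  ρ[b/e](T) → 3
  ρ[d/g](ρ[b/e](T)) → 3
  ρ[y/z](ρ[d/g](ρ[b/e](T))) → 3
  π[b,d,y](ρ[y/z](ρ[d/g](ρ[b/e](T)))) → 3
  (R ∪ π[b,d,y](ρ[y/z](ρ[d/g](ρ[b/e](T))))) → 7
  π[y,d]((R ∪ π[b,d,y](ρ[y/z](ρ[d/g](ρ[b/e](T)))))) → 7
  S → 4
  π[c](S) → 4
  (π[y,d]((R ∪ π[b,d,y](ρ[y/z](ρ[d/g](ρ[b/e](T)))))) ⋈[d=c] π[c](S)) → 3
  π[y,c]((π[y,d]((R ∪ π[b,d,y](ρ[y/z](ρ[d/g](ρ[b/e](T)))))) ⋈[d=c] π[c](S))) → 3
E2 stepwise |·|:
  S → 4
  π[c](S) → 4
  R → 4
  T → 3
  ρ[b/e](T) → 3
  ρ[d/g](ρ[b/e](T)) → 3
  ρ[y/z](ρ[d/g](ρ[b/e](T))) → 3
  π[b,d,y](ρ[y/z](ρ[d/g](ρ[b/e](T)))) → 3
  (R ∪ π[b,d,y](ρ[y/z](ρ[d/g](ρ[b/e](T))))) → 7
  π[y,d]((R ∪ π[b,d,y](ρ[y/z](ρ[d/g](ρ[b/e](T)))))) → 7
  (π[c](S) ⋈[c=d] π[y,d]((R ∪ π[b,d,y](ρ[y/z](ρ[d/g](ρ[b/e](T))))))) → 3
  π[y,d,c]((π[c](S) ⋈[c=d] π[y,d]((R ∪ π[b,d,y](ρ[y/z](ρ[d/g](ρ[b/e](T)))))))) → 3
  π[y,c](π[y,d,c]((π[c](S) ⋈[c=d] π[y,d]((R ∪ π[b,d,y](ρ[y/z](ρ[d/g](ρ[b/e](T))))))))) → 3

E1 and E2 produce the same multiset:
y | c
p | 7
q | 7
s | 7

yes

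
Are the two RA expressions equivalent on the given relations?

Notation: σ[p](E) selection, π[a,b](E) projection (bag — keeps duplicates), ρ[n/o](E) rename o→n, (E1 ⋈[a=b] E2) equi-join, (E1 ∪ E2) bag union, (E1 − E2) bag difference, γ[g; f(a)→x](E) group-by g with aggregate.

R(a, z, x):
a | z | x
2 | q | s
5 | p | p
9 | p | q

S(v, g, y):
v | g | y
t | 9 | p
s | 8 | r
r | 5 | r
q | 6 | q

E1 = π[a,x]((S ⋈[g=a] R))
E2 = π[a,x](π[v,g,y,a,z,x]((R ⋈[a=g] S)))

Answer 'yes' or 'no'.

E1 subexpression sizes:
  S → 4
  R → 3
  (S ⋈[g=a] R) → 2
  π[a,x]((S ⋈[g=a] R)) → 2
E2 subexpression sizes:
  R → 3
  S → 4
  (R ⋈[a=g] S) → 2
  π[v,g,y,a,z,x]((R ⋈[a=g] S)) → 2
  π[a,x](π[v,g,y,a,z,x]((R ⋈[a=g] S))) → 2

E1 and E2 produce the same multiset:
a | x
5 | p
9 | q

yes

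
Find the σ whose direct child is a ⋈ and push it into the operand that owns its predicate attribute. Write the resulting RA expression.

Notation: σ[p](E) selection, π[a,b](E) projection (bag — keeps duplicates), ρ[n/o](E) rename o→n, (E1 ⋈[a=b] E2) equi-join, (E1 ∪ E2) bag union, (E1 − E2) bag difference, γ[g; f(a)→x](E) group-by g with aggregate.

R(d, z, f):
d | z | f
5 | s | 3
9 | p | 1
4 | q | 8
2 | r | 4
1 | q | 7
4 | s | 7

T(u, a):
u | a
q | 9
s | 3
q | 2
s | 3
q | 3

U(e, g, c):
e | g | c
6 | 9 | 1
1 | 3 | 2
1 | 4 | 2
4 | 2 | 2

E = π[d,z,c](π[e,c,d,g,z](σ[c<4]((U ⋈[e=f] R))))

σ filters on c, owned by the left side.
E' = π[d,z,c](π[e,c,d,g,z]((σ[c<4](U) ⋈[e=f] R)))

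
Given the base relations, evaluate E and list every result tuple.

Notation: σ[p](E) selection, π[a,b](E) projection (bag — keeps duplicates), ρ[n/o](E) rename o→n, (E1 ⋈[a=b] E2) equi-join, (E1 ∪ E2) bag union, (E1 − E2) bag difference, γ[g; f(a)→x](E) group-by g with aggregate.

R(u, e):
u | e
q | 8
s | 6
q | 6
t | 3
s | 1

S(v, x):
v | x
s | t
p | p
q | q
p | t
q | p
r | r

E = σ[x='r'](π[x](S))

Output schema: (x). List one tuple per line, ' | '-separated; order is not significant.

Stepwise |·|:
  S → 6
  π[x](S) → 6
  σ[x='r'](π[x](S)) → 1

== RESULT ==
x
r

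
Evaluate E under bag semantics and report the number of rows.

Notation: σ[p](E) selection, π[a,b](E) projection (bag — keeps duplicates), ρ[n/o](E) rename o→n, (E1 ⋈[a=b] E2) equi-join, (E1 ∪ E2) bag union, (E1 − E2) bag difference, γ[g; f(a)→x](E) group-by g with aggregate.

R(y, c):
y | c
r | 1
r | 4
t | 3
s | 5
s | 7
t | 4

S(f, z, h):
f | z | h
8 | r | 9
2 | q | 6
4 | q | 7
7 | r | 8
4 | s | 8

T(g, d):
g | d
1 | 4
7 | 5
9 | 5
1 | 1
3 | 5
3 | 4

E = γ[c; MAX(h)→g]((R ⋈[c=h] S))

Row counts bottom-up:
  R → 6
  S → 5
  (R ⋈[c=h] S) → 1
  γ[c; MAX(h)→g]((R ⋈[c=h] S)) → 1

|E| = 1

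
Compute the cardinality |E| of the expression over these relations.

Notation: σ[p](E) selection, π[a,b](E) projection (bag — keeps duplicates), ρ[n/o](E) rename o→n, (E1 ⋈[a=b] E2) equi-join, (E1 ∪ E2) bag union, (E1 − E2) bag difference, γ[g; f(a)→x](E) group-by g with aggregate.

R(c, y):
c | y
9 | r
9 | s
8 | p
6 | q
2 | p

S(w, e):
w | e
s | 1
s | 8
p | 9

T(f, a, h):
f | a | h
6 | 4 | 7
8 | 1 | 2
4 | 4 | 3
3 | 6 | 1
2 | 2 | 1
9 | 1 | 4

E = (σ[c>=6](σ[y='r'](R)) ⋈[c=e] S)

Row counts bottom-up:
  R → 5
  σ[y='r'](R) → 1
  σ[c>=6](σ[y='r'](R)) → 1
  S → 3
  (σ[c>=6](σ[y='r'](R)) ⋈[c=e] S) → 1

|E| = 1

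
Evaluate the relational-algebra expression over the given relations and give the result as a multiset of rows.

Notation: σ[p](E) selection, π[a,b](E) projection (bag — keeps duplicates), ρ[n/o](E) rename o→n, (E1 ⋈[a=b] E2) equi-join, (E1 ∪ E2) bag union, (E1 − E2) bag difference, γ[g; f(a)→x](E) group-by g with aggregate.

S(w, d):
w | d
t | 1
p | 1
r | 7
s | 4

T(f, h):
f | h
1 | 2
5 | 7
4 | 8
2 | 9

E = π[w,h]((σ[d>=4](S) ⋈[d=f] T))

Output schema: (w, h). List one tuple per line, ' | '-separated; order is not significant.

Stepwise |·|:
  S → 4
  σ[d>=4](S) → 2
  T → 4
  (σ[d>=4](S) ⋈[d=f] T) → 1
  π[w,h]((σ[d>=4](S) ⋈[d=f] T)) → 1

== RESULT ==
w | h
s | 8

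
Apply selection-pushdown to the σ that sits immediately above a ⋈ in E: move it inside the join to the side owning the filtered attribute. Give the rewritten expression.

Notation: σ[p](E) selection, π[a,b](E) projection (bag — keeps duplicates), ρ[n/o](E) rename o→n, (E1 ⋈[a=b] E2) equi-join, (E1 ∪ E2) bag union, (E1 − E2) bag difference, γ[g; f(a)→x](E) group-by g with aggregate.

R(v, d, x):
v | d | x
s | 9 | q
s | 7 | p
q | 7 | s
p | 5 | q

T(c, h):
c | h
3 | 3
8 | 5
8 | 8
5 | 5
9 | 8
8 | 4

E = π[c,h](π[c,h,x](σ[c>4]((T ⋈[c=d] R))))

σ filters on c, owned by the left side.
E' = π[c,h](π[c,h,x]((σ[c>4](T) ⋈[c=d] R)))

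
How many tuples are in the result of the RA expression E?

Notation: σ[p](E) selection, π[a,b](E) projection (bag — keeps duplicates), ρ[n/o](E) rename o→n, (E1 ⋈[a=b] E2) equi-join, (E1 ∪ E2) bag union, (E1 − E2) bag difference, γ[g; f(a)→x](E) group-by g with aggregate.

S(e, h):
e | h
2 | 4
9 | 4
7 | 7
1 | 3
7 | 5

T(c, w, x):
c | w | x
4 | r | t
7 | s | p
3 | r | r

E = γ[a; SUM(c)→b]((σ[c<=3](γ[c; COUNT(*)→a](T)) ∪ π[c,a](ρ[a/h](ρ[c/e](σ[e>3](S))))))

Per-node cardinality:
  T → 3
  γ[c; COUNT(*)→a](T) → 3
  σ[c<=3](γ[c; COUNT(*)→a](T)) → 1
  S → 5
  σ[e>3](S) → 3
  ρ[c/e](σ[e>3](S)) → 3
  ρ[a/h](ρ[c/e](σ[e>3](S))) → 3
  π[c,a](ρ[a/h](ρ[c/e](σ[e>3](S)))) → 3
  (σ[c<=3](γ[c; COUNT(*)→a](T)) ∪ π[c,a](ρ[a/h](ρ[c/e](σ[e>3](S))))) → 4
  γ[a; SUM(c)→b]((σ[c<=3](γ[c; COUNT(*)→a](T)) ∪ π[c,a](ρ[a/h](ρ[c/e](σ[e>3](S)))))) → 4

|E| = 4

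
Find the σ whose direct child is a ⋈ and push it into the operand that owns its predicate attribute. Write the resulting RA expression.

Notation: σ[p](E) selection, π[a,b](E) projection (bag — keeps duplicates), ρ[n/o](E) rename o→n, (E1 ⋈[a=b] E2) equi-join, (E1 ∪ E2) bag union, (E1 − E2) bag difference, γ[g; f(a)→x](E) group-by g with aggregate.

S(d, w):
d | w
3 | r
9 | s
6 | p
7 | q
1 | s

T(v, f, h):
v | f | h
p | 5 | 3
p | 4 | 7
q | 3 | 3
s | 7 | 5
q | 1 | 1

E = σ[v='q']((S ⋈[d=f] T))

σ filters on v, owned by the right side.
E' = (S ⋈[d=f] σ[v='q'](T))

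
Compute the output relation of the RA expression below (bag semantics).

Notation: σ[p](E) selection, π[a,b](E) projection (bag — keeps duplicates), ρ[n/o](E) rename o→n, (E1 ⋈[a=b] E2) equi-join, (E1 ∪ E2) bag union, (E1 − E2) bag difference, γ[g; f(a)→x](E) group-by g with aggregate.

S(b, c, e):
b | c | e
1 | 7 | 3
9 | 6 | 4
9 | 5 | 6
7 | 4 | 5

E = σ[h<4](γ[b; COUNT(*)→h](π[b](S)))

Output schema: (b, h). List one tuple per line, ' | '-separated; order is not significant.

Per-node cardinality:
  S → 4
  π[b](S) → 4
  γ[b; COUNT(*)→h](π[b](S)) → 3
  σ[h<4](γ[b; COUNT(*)→h](π[b](S))) → 3

== RESULT ==
b | h
1 | 1
7 | 1
9 | 2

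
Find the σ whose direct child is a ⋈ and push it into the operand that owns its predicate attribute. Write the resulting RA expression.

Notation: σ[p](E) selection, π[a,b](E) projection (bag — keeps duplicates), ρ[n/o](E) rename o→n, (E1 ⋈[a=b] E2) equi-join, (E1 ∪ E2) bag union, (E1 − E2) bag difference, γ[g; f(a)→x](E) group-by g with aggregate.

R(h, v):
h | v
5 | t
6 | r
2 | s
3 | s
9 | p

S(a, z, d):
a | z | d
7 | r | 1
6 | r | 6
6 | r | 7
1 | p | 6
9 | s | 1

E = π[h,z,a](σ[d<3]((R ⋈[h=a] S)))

σ filters on d, owned by the right side.
E' = π[h,z,a]((R ⋈[h=a] σ[d<3](S)))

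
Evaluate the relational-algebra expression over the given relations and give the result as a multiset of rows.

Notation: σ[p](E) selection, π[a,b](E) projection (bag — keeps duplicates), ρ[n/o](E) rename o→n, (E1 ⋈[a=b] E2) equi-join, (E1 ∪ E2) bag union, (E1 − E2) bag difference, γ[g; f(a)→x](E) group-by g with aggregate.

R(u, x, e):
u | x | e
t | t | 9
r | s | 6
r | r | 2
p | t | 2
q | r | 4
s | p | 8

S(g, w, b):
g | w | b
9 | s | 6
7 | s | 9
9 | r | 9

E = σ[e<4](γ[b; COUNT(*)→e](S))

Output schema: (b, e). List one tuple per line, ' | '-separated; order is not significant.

Per-node cardinality:
  S → 3
  γ[b; COUNT(*)→e](S) → 2
  σ[e<4](γ[b; COUNT(*)→e](S)) → 2

== RESULT ==
b | e
6 | 1
9 | 2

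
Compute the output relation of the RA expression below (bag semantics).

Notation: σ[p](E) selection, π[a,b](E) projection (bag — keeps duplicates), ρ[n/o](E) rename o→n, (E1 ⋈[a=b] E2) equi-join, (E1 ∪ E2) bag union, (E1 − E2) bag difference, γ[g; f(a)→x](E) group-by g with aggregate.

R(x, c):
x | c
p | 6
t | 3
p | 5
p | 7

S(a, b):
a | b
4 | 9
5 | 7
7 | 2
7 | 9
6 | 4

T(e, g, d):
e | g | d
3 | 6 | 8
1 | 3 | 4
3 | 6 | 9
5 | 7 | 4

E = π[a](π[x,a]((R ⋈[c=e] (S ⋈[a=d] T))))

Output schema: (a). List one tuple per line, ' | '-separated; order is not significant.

Row counts bottom-up:
  R → 4
  S → 5
  T → 4
  (S ⋈[a=d] T) → 2
  (R ⋈[c=e] (S ⋈[a=d] T)) → 1
  π[x,a]((R ⋈[c=e] (S ⋈[a=d] T))) → 1
  π[a](π[x,a]((R ⋈[c=e] (S ⋈[a=d] T)))) → 1

== RESULT ==
a
4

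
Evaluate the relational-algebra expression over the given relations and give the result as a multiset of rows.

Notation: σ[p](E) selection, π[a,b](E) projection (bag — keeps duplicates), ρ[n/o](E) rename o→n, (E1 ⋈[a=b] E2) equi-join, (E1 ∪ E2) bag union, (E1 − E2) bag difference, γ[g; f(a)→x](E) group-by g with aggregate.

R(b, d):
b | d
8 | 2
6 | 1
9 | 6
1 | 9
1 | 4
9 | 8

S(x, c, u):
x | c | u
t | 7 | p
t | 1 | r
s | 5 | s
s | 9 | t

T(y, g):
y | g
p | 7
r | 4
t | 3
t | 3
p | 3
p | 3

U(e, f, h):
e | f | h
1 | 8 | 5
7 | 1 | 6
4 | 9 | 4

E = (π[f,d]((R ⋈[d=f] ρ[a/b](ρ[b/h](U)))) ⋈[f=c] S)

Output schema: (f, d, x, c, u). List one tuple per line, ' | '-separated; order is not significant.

Per-node cardinality:
  R → 6
  U → 3
  ρ[b/h](U) → 3
  ρ[a/b](ρ[b/h](U)) → 3
  (R ⋈[d=f] ρ[a/b](ρ[b/h](U))) → 3
  π[f,d]((R ⋈[d=f] ρ[a/b](ρ[b/h](U)))) → 3
  S → 4
  (π[f,d]((R ⋈[d=f] ρ[a/b](ρ[b/h](U)))) ⋈[f=c] S) → 2

== RESULT ==
f | d | x | c | u
1 | 1 | t | 1 | r
9 | 9 | s | 9 | t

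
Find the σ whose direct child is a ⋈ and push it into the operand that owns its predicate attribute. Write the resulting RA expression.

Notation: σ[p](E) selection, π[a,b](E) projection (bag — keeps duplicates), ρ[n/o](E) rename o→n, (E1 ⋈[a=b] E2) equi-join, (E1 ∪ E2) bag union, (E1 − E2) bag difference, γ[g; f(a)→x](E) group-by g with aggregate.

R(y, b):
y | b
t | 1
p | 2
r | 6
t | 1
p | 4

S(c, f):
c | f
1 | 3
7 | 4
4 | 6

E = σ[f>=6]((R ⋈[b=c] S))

σ filters on f, owned by the right side.
E' = (R ⋈[b=c] σ[f>=6](S))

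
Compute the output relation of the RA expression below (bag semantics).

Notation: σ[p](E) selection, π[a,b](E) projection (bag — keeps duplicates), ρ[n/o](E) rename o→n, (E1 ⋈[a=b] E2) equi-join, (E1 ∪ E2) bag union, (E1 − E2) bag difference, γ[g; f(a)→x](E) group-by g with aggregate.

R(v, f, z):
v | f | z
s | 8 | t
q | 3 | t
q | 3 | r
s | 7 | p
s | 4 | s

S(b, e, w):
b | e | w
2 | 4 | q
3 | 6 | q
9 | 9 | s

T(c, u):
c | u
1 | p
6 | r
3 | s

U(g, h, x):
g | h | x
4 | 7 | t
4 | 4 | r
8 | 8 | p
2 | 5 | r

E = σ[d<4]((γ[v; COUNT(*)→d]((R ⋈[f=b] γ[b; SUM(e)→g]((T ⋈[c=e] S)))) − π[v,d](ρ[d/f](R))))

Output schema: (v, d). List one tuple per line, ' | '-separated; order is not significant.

Stepwise |·|:
  R → 5
  T → 3
  S → 3
  (T ⋈[c=e] S) → 1
  γ[b; SUM(e)→g]((T ⋈[c=e] S)) → 1
  (R ⋈[f=b] γ[b; SUM(e)→g]((T ⋈[c=e] S))) → 2
  γ[v; COUNT(*)→d]((R ⋈[f=b] γ[b; SUM(e)→g]((T ⋈[c=e] S)))) → 1
  R → 5
  ρ[d/f](R) → 5
  π[v,d](ρ[d/f](R)) → 5
  (γ[v; COUNT(*)→d]((R ⋈[f=b] γ[b; SUM(e)→g]((T ⋈[c=e] S)))) − π[v,d](ρ[d/f](R))) → 1
  σ[d<4]((γ[v; COUNT(*)→d]((R ⋈[f=b] γ[b; SUM(e)→g]((T ⋈[c=e] S)))) − π[v,d](ρ[d/f](R)))) → 1

== RESULT ==
v | d
q | 2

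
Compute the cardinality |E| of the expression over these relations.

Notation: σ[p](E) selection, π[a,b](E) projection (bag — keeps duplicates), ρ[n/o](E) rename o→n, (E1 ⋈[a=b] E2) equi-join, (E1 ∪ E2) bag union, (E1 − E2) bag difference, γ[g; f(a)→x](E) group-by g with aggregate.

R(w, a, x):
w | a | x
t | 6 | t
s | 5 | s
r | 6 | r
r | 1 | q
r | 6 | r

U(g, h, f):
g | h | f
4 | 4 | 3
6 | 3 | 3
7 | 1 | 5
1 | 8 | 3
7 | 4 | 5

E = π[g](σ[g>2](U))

Stepwise |·|:
  U → 5
  σ[g>2](U) → 4
  π[g](σ[g>2](U)) → 4

|E| = 4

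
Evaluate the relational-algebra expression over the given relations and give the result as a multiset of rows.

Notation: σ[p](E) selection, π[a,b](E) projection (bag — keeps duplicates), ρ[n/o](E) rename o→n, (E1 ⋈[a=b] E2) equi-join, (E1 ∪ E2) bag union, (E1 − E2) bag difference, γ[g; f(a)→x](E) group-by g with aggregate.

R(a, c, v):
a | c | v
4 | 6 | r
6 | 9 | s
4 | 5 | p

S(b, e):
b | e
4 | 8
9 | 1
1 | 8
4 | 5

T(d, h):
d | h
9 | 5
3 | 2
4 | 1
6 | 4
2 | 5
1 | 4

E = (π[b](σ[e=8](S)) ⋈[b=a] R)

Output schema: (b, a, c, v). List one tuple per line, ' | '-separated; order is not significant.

Per-node cardinality:
  S → 4
  σ[e=8](S) → 2
  π[b](σ[e=8](S)) → 2
  R → 3
  (π[b](σ[e=8](S)) ⋈[b=a] R) → 2

== RESULT ==
b | a | c | v
4 | 4 | 5 | p
4 | 4 | 6 | r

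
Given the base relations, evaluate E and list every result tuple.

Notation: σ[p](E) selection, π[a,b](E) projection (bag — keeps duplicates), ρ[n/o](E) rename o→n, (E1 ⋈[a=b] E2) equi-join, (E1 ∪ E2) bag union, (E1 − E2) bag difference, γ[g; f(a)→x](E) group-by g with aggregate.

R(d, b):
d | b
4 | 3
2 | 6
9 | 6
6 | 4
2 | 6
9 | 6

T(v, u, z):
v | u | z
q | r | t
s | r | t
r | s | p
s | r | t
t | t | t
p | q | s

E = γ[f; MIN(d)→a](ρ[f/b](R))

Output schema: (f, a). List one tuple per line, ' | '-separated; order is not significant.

Row counts bottom-up:
  R → 6
  ρ[f/b](R) → 6
  γ[f; MIN(d)→a](ρ[f/b](R)) → 3

== RESULT ==
f | a
3 | 4
4 | 6
6 | 2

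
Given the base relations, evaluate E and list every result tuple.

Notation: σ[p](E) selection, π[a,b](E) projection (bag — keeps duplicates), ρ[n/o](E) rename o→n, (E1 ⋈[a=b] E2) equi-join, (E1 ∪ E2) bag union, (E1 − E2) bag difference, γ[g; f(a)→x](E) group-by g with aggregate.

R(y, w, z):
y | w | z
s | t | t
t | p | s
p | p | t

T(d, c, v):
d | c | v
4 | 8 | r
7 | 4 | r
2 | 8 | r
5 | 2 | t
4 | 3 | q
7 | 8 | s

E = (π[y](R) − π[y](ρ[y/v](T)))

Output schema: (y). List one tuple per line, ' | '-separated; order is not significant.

Per-node cardinality:
  R → 3
  π[y](R) → 3
  T → 6
  ρ[y/v](T) → 6
  π[y](ρ[y/v](T)) → 6
  (π[y](R) − π[y](ρ[y/v](T))) → 1

== RESULT ==
y
p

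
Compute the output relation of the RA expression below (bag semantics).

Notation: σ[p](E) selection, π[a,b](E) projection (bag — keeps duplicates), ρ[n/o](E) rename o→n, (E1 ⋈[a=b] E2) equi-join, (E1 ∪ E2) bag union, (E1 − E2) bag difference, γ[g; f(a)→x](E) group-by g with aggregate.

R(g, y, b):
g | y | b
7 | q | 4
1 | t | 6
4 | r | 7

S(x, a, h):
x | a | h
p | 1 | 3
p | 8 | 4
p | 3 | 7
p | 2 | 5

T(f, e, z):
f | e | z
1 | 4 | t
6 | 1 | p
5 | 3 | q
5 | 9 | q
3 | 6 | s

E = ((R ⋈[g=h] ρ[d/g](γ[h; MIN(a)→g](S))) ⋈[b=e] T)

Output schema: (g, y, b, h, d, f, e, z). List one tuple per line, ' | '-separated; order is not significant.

Row counts bottom-up:
  R → 3
  S → 4
  γ[h; MIN(a)→g](S) → 4
  ρ[d/g](γ[h; MIN(a)→g](S)) → 4
  (R ⋈[g=h] ρ[d/g](γ[h; MIN(a)→g](S))) → 2
  T → 5
  ((R ⋈[g=h] ρ[d/g](γ[h; MIN(a)→g](S))) ⋈[b=e] T) → 1

== RESULT ==
g | y | b | h | d | f | e | z
7 | q | 4 | 7 | 3 | 1 | 4 | t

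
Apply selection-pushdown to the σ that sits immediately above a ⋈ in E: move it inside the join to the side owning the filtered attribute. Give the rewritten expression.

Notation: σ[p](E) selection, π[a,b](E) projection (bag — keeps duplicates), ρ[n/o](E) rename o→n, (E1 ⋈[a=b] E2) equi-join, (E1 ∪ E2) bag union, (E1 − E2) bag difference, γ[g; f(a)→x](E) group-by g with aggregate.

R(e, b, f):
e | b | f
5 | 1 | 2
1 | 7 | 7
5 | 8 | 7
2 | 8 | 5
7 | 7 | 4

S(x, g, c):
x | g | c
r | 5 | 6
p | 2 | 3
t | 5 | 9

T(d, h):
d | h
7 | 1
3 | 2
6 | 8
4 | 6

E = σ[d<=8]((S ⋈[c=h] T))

σ filters on d, owned by the right side.
E' = (S ⋈[c=h] σ[d<=8](T))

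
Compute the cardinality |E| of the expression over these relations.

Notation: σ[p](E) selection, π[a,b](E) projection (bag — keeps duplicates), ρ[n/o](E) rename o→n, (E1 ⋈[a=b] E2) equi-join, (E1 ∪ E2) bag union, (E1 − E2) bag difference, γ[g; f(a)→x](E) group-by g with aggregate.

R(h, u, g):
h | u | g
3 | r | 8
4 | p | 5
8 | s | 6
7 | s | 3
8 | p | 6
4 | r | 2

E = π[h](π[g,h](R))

Subexpression sizes:
  R → 6
  π[g,h](R) → 6
  π[h](π[g,h](R)) → 6

|E| = 6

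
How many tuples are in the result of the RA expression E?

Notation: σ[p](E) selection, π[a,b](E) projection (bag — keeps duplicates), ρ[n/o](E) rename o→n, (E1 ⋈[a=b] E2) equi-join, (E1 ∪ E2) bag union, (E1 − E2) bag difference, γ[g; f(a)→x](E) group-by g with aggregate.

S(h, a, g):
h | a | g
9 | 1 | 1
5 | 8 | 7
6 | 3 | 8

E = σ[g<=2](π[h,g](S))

Subexpression sizes:
  S → 3
  π[h,g](S) → 3
  σ[g<=2](π[h,g](S)) → 1

|E| = 1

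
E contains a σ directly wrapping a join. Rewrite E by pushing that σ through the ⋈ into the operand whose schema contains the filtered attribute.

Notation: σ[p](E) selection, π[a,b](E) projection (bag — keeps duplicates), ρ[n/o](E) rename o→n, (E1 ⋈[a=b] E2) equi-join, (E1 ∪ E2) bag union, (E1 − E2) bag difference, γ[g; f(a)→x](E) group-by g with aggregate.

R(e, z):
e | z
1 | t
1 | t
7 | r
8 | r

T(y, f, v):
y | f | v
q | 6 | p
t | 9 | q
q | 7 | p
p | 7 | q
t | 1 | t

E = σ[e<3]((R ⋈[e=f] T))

σ filters on e, owned by the left side.
E' = (σ[e<3](R) ⋈[e=f] T)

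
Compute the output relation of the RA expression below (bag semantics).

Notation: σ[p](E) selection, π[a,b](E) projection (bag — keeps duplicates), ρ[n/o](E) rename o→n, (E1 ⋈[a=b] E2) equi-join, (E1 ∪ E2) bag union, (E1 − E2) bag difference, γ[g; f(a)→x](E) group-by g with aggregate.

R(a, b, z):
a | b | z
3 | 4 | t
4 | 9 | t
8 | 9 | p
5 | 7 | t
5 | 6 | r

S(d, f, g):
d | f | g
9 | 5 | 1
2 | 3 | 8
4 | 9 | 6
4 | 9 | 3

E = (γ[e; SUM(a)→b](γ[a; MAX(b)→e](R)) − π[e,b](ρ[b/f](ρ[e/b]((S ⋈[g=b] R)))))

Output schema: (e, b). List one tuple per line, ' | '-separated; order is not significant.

Per-node cardinality:
  R → 5
  γ[a; MAX(b)→e](R) → 4
  γ[e; SUM(a)→b](γ[a; MAX(b)→e](R)) → 3
  S → 4
  R → 5
  (S ⋈[g=b] R) → 1
  ρ[e/b]((S ⋈[g=b] R)) → 1
  ρ[b/f](ρ[e/b]((S ⋈[g=b] R))) → 1
  π[e,b](ρ[b/f](ρ[e/b]((S ⋈[g=b] R)))) → 1
  (γ[e; SUM(a)→b](γ[a; MAX(b)→e](R)) − π[e,b](ρ[b/f](ρ[e/b]((S ⋈[g=b] R))))) → 3

== RESULT ==
e | b
4 | 3
7 | 5
9 | 12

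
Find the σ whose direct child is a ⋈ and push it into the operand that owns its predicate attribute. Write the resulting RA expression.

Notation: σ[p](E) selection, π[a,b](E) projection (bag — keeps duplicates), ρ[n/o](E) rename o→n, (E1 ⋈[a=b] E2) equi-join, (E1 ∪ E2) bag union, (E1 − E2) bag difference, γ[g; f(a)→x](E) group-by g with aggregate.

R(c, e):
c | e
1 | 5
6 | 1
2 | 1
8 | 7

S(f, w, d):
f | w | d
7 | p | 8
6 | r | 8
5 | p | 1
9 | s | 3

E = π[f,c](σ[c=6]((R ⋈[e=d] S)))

σ filters on c, owned by the left side.
E' = π[f,c]((σ[c=6](R) ⋈[e=d] S))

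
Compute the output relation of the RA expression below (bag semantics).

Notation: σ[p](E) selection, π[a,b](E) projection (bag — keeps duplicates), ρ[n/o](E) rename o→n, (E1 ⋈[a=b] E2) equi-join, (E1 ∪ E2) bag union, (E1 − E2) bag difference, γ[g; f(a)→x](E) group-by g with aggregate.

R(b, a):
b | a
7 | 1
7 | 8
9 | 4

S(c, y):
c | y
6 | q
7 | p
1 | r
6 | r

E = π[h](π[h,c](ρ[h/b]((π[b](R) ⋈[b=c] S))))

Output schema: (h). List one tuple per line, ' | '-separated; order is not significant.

Per-node cardinality:
  R → 3
  π[b](R) → 3
  S → 4
  (π[b](R) ⋈[b=c] S) → 2
  ρ[h/b]((π[b](R) ⋈[b=c] S)) → 2
  π[h,c](ρ[h/b]((π[b](R) ⋈[b=c] S))) → 2
  π[h](π[h,c](ρ[h/b]((π[b](R) ⋈[b=c] S)))) → 2

== RESULT ==
h
7
7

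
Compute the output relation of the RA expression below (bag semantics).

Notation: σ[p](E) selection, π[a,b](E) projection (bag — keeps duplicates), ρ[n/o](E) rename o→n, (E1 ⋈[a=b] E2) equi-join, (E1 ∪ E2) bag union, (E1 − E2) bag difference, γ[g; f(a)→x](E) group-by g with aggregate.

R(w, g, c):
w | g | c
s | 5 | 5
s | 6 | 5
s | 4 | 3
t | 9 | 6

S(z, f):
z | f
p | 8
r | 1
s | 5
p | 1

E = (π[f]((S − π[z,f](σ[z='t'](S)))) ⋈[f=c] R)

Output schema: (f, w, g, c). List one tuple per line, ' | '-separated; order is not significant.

Row counts bottom-up:
  S → 4
  S → 4
  σ[z='t'](S) → 0
  π[z,f](σ[z='t'](S)) → 0
  (S − π[z,f](σ[z='t'](S))) → 4
  π[f]((S − π[z,f](σ[z='t'](S)))) → 4
  R → 4
  (π[f]((S − π[z,f](σ[z='t'](S)))) ⋈[f=c] R) → 2

== RESULT ==
f | w | g | c
5 | s | 5 | 5
5 | s | 6 | 5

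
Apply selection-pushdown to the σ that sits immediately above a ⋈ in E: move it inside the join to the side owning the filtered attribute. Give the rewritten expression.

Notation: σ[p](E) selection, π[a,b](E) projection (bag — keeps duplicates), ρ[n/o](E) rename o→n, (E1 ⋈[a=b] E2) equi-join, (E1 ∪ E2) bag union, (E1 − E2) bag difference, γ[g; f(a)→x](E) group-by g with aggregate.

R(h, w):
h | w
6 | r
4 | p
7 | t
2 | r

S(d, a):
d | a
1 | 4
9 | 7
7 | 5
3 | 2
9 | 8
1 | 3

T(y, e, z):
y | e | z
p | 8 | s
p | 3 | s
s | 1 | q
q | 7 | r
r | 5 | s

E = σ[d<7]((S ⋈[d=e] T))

σ filters on d, owned by the left side.
E' = (σ[d<7](S) ⋈[d=e] T)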